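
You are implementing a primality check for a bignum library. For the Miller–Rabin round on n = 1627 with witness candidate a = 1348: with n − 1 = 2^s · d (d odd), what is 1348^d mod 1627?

n − 1 = 1626 = 2^1 · 813, so s = 1 and d = 813.
1348^813 mod 1627 = 1626.

1626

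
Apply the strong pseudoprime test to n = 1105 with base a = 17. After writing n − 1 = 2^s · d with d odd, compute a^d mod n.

272

n − 1 = 1104 = 2^4 · 69, so s = 4 and d = 69.
17^69 mod 1105 = 272.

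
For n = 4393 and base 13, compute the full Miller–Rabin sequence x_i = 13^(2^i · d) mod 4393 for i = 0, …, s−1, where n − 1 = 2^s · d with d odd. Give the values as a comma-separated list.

1465, 2441, 1573

n − 1 = 4392 = 2^3 · 549, so s = 3 and d = 549.
x_0 = 13^549 mod 4393 = 1465.
x_1 = 1465^2 mod 4393 = 2441.
x_2 = 2441^2 mod 4393 = 1573.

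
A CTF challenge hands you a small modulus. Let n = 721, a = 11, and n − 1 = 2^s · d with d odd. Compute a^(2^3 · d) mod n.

n − 1 = 720 = 2^4 · 45, so s = 4 and d = 45.
x_0 = 11^45 mod 721 = 449.
x_1 = 449^2 mod 721 = 442.
x_2 = 442^2 mod 721 = 694.
x_3 = 694^2 mod 721 = 8.

8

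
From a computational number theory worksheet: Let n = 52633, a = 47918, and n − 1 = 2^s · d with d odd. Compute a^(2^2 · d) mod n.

n − 1 = 52632 = 2^3 · 6579, so s = 3 and d = 6579.
Repeated squaring mod 52633: 47918^1 ≡ 47918, 47918^2 ≡ 20099, 47918^4 ≡ 11526, 47918^8 ≡ 2984, 47918^16 ≡ 9279, 47918^32 ≡ 44886, 47918^64 ≡ 14389, 47918^128 ≡ 37732, 47918^256 ≡ 33807, 47918^512 ≡ 40287, 47918^1024 ≡ 51181, 47918^2048 ≡ 2984, 47918^4096 ≡ 9279.
6579 = 4096 + 2048 + 256 + 128 + 32 + 16 + 2 + 1, so 47918^6579 ≡ 9279·2984·33807·37732·44886·9279·20099·47918 ≡ 26781 (mod 52633).
x_0 = 26781.
x_1 = 26781^2 mod 52633 = 44703.
x_2 = 44703^2 mod 52633 = 41098.

41098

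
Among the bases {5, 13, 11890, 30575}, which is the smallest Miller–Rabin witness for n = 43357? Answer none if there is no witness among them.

5

n − 1 = 43356 = 2^2 · 10839, so s = 2 and d = 10839.
Base 5: x_0 = 5^10839 mod 43357 = 27654. x_0 is neither 1 nor 43356, so continue squaring. x_1 = 27654^2 mod 43357 = 12950. Reached i = s−1 = 1 without hitting −1: 5 is a Miller–Rabin witness and 43357 is composite.
Base 13: x_0 = 13^10839 mod 43357 = 20270. x_0 is neither 1 nor 43356, so continue squaring. x_1 = 20270^2 mod 43357 = 21968. Reached i = s−1 = 1 without hitting −1: 13 is a Miller–Rabin witness and 43357 is composite.
Base 11890: x_0 = 11890^10839 mod 43357 = 19891. x_0 is neither 1 nor 43356, so continue squaring. x_1 = 19891^2 mod 43357 = 19256. Reached i = s−1 = 1 without hitting −1: 11890 is a Miller–Rabin witness and 43357 is composite.
Base 30575: x_0 = 30575^10839 mod 43357 = 30914. x_0 is neither 1 nor 43356, so continue squaring. x_1 = 30914^2 mod 43357 = 402. Reached i = s−1 = 1 without hitting −1: 30575 is a Miller–Rabin witness and 43357 is composite.
The smallest witness among the given bases is 5.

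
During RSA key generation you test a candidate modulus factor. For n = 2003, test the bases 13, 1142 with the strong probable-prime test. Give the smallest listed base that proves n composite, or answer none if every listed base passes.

n − 1 = 2002 = 2^1 · 1001, so s = 1 and d = 1001.
Base 13: x_0 = 13^1001 mod 2003 = 1. x_0 = 1, so 13 is not a witness.
Base 1142: x_0 = 1142^1001 mod 2003 = 2002. x_0 = 2002 ≡ −1, so 1142 is not a witness.
No listed base is a witness for 2003.

none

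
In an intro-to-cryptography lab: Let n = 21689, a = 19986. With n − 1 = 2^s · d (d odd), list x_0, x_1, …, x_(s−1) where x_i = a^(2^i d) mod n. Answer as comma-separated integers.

n − 1 = 21688 = 2^3 · 2711, so s = 3 and d = 2711.
x_0 = 19986^2711 mod 21689 = 17801.
x_1 = 17801^2 mod 21689 = 21000.
x_2 = 21000^2 mod 21689 = 19252.

17801, 21000, 19252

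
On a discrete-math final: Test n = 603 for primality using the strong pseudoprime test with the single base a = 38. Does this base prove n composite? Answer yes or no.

yes

n − 1 = 602 = 2^1 · 301, so s = 1 and d = 301.
By repeated squaring, 38^301 ≡ 38 (mod 603).
x_0 = 38^301 mod 603 = 38.
x_0 ∉ {1, 602} and s = 1, so 38 is a Miller–Rabin witness and 603 is composite.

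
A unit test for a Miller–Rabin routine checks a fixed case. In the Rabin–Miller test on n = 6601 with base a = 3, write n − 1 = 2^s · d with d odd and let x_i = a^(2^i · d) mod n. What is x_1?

n − 1 = 6600 = 2^3 · 825, so s = 3 and d = 825.
Repeated squaring mod 6601: 3^1 ≡ 3, 3^2 ≡ 9, 3^4 ≡ 81, 3^8 ≡ 6561, 3^16 ≡ 1600, 3^32 ≡ 5413, 3^64 ≡ 5331, 3^128 ≡ 2256, 3^256 ≡ 165, 3^512 ≡ 821.
825 = 512 + 256 + 32 + 16 + 8 + 1, so 3^825 ≡ 821·165·5413·1600·6561·3 ≡ 3037 (mod 6601).
x_0 = 3037.
x_1 = 3037^2 mod 6601 = 1772.

1772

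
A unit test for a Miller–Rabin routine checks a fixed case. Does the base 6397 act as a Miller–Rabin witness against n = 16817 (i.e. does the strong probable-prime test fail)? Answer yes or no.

yes

n − 1 = 16816 = 2^4 · 1051, so s = 4 and d = 1051.
Repeated squaring mod 16817: 6397^1 ≡ 6397, 6397^2 ≡ 5848, 6397^4 ≡ 10143, 6397^8 ≡ 10860, 6397^16 ≡ 1979, 6397^32 ≡ 14897, 6397^64 ≡ 3477, 6397^128 ≡ 14923, 6397^256 ≡ 5215, 6397^512 ≡ 3136, 6397^1024 ≡ 13368.
1051 = 1024 + 16 + 8 + 2 + 1, so 6397^1051 ≡ 13368·1979·10860·5848·6397 ≡ 2491 (mod 16817).
x_0 = 6397^1051 mod 16817 = 2491.
x_0 is neither 1 nor 16816, so continue squaring.
x_1 = 2491^2 mod 16817 = 16425.
x_2 = 16425^2 mod 16817 = 2311.
x_3 = 2311^2 mod 16817 = 9732.
Reached i = s−1 = 3 without hitting −1: 6397 is a Miller–Rabin witness and 16817 is composite.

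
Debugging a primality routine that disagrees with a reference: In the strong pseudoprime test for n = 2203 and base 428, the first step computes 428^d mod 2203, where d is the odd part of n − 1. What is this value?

1

n − 1 = 2202 = 2^1 · 1101, so s = 1 and d = 1101.
428^1101 mod 2203 = 1.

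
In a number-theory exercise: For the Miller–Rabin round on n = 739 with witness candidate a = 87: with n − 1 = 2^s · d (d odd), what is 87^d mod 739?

n − 1 = 738 = 2^1 · 369, so s = 1 and d = 369.
87^369 mod 739 = 1.

1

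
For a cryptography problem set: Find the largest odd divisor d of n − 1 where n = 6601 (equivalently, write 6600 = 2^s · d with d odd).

825

Halving: 6600 → 3300 → 1650 → 825; 825 is odd.
So 6600 = 2^3 · 825.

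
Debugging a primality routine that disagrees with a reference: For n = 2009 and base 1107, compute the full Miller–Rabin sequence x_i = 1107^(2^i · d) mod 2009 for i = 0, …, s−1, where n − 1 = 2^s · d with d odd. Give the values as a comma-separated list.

n − 1 = 2008 = 2^3 · 251, so s = 3 and d = 251.
x_0 = 1107^251 mod 2009 = 1394.
x_1 = 1394^2 mod 2009 = 533.
x_2 = 533^2 mod 2009 = 820.

1394, 533, 820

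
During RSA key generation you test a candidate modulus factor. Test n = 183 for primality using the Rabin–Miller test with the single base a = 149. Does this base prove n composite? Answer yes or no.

yes

n − 1 = 182 = 2^1 · 91, so s = 1 and d = 91.
x_0 = 149^91 mod 183 = 149.
x_0 ∉ {1, 182} and s = 1, so 149 is a Miller–Rabin witness and 183 is composite.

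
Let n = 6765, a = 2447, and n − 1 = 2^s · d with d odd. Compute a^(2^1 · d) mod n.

5899

n − 1 = 6764 = 2^2 · 1691, so s = 2 and d = 1691.
x_0 = 2447^1691 mod 6765 = 1523.
x_1 = 1523^2 mod 6765 = 5899.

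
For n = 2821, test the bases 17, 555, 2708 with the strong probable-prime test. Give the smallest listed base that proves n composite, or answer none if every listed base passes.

none

n − 1 = 2820 = 2^2 · 705, so s = 2 and d = 705.
Base 17: x_0 = 17^705 mod 2821 = 2820. x_0 = 2820 ≡ −1, so 17 is not a witness.
Base 555: x_0 = 555^705 mod 2821 = 1. x_0 = 1, so 555 is not a witness.
Base 2708: x_0 = 2708^705 mod 2821 = 2820. x_0 = 2820 ≡ −1, so 2708 is not a witness.
No listed base is a witness for 2821.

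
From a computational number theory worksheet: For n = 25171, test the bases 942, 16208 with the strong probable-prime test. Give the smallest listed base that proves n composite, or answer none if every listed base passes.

none

n − 1 = 25170 = 2^1 · 12585, so s = 1 and d = 12585.
Base 942: x_0 = 942^12585 mod 25171 = 1. x_0 = 1, so 942 is not a witness.
Base 16208: x_0 = 16208^12585 mod 25171 = 1. x_0 = 1, so 16208 is not a witness.
No listed base is a witness for 25171.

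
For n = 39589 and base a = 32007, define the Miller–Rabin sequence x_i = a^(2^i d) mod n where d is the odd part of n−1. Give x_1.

n − 1 = 39588 = 2^2 · 9897, so s = 2 and d = 9897.
Repeated squaring mod 39589: 32007^1 ≡ 32007, 32007^2 ≡ 3496, 32007^4 ≡ 28604, 32007^8 ≡ 2953, 32007^16 ≡ 10629, 32007^32 ≡ 28224, 32007^64 ≡ 23907, 32007^128 ≡ 37845, 32007^256 ≡ 32772, 32007^512 ≡ 33592, 32007^1024 ≡ 17197, 32007^2048 ≡ 6979, 32007^4096 ≡ 11971, 32007^8192 ≡ 32250.
9897 = 8192 + 1024 + 512 + 128 + 32 + 8 + 1, so 32007^9897 ≡ 32250·17197·33592·37845·28224·2953·32007 ≡ 8263 (mod 39589).
x_0 = 8263.
x_1 = 8263^2 mod 39589 = 25733.

25733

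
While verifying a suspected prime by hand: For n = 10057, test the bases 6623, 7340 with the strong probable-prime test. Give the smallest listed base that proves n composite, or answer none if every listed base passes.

n − 1 = 10056 = 2^3 · 1257, so s = 3 and d = 1257.
Base 6623: x_0 = 6623^1257 mod 10057 = 6623. x_0 is neither 1 nor 10056, so continue squaring. x_1 = 6623^2 mod 10057 = 5552. x_2 = 5552^2 mod 10057 = 10056. x_2 ≡ −1, so 6623 is not a witness.
Base 7340: x_0 = 7340^1257 mod 10057 = 4321. x_0 is neither 1 nor 10056, so continue squaring. x_1 = 4321^2 mod 10057 = 5249. x_2 = 5249^2 mod 10057 = 5878. Reached i = s−1 = 2 without hitting −1: 7340 is a Miller–Rabin witness and 10057 is composite.
The smallest witness among the given bases is 7340.

7340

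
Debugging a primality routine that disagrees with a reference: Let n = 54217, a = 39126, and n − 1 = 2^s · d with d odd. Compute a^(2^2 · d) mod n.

1

n − 1 = 54216 = 2^3 · 6777, so s = 3 and d = 6777.
By repeated squaring, 39126^6777 ≡ 30695 (mod 54217).
x_0 = 30695.
x_1 = 30695^2 mod 54217 = 54216.
x_2 = 54216^2 mod 54217 = 1.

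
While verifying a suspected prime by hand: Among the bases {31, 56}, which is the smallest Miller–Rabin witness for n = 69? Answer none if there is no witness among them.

n − 1 = 68 = 2^2 · 17, so s = 2 and d = 17.
Base 31: x_0 = 31^17 mod 69 = 13. x_0 is neither 1 nor 68, so continue squaring. x_1 = 13^2 mod 69 = 31. Reached i = s−1 = 1 without hitting −1: 31 is a Miller–Rabin witness and 69 is composite.
Base 56: x_0 = 56^17 mod 69 = 17. x_0 is neither 1 nor 68, so continue squaring. x_1 = 17^2 mod 69 = 13. Reached i = s−1 = 1 without hitting −1: 56 is a Miller–Rabin witness and 69 is composite.
The smallest witness among the given bases is 31.

31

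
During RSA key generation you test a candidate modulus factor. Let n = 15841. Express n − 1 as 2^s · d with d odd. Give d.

Halving: 15840 → 7920 → 3960 → 1980 → 990 → 495; 495 is odd.
So 15840 = 2^5 · 495.

495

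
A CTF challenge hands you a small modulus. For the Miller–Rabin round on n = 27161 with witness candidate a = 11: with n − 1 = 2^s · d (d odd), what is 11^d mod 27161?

14251

n − 1 = 27160 = 2^3 · 3395, so s = 3 and d = 3395.
By repeated squaring, 11^3395 ≡ 14251 (mod 27161).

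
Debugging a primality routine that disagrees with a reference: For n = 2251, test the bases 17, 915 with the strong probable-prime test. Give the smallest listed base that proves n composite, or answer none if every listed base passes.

none

n − 1 = 2250 = 2^1 · 1125, so s = 1 and d = 1125.
Base 17: x_0 = 17^1125 mod 2251 = 2250. x_0 = 2250 ≡ −1, so 17 is not a witness.
Base 915: x_0 = 915^1125 mod 2251 = 1. x_0 = 1, so 915 is not a witness.
No listed base is a witness for 2251.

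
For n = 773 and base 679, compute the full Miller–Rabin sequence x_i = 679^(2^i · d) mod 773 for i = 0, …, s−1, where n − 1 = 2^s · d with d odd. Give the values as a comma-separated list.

n − 1 = 772 = 2^2 · 193, so s = 2 and d = 193.
x_0 = 679^193 mod 773 = 456.
x_1 = 456^2 mod 773 = 772.

456, 772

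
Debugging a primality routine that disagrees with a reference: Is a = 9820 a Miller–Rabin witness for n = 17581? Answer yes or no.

no

n − 1 = 17580 = 2^2 · 4395, so s = 2 and d = 4395.
By repeated squaring, 9820^4395 ≡ 1 (mod 17581).
x_0 = 9820^4395 mod 17581 = 1.
x_0 = 1, so 9820 is not a witness.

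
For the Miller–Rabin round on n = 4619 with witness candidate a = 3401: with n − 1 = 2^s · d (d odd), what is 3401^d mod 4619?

n − 1 = 4618 = 2^1 · 2309, so s = 1 and d = 2309.
3401^2309 mod 4619 = 1667.

1667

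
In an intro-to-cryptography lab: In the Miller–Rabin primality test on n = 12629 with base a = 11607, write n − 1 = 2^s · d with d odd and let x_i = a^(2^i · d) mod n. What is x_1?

9198

n − 1 = 12628 = 2^2 · 3157, so s = 2 and d = 3157.
x_0 = 11607^3157 mod 12629 = 1825.
x_1 = 1825^2 mod 12629 = 9198.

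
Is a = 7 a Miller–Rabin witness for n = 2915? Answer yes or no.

yes

n − 1 = 2914 = 2^1 · 1457, so s = 1 and d = 1457.
x_0 = 7^1457 mod 2915 = 2657.
x_0 ∉ {1, 2914} and s = 1, so 7 is a Miller–Rabin witness and 2915 is composite.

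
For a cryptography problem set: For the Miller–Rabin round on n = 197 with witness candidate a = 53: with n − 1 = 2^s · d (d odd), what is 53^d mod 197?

1

n − 1 = 196 = 2^2 · 49, so s = 2 and d = 49.
53^49 mod 197 = 1.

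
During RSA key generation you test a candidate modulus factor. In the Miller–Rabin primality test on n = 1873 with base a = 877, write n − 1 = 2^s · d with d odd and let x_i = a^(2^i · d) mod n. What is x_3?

n − 1 = 1872 = 2^4 · 117, so s = 4 and d = 117.
Repeated squaring mod 1873: 877^1 ≡ 877, 877^2 ≡ 1199, 877^4 ≡ 1010, 877^8 ≡ 1188, 877^16 ≡ 975, 877^32 ≡ 1014, 877^64 ≡ 1792.
117 = 64 + 32 + 16 + 4 + 1, so 877^117 ≡ 1792·1014·975·1010·877 ≡ 780 (mod 1873).
x_0 = 780.
x_1 = 780^2 mod 1873 = 1548.
x_2 = 1548^2 mod 1873 = 737.
x_3 = 737^2 mod 1873 = 1872.

1872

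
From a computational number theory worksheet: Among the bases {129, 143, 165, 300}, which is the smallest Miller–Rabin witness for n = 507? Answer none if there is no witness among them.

n − 1 = 506 = 2^1 · 253, so s = 1 and d = 253.
Base 129: x_0 = 129^253 mod 507 = 441. x_0 ∉ {1, 506} and s = 1, so 129 is a Miller–Rabin witness and 507 is composite.
Base 143: x_0 = 143^253 mod 507 = 338. x_0 ∉ {1, 506} and s = 1, so 143 is a Miller–Rabin witness and 507 is composite.
Base 165: x_0 = 165^253 mod 507 = 204. x_0 ∉ {1, 506} and s = 1, so 165 is a Miller–Rabin witness and 507 is composite.
Base 300: x_0 = 300^253 mod 507 = 105. x_0 ∉ {1, 506} and s = 1, so 300 is a Miller–Rabin witness and 507 is composite.
The smallest witness among the given bases is 129.

129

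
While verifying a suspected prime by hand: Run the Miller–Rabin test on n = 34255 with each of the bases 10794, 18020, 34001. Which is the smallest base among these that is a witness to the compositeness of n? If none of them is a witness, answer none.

18020

n − 1 = 34254 = 2^1 · 17127, so s = 1 and d = 17127.
Base 10794: x_0 = 10794^17127 mod 34255 = 34254. x_0 = 34254 ≡ −1, so 10794 is not a witness.
Base 18020: x_0 = 18020^17127 mod 34255 = 25670. x_0 ∉ {1, 34254} and s = 1, so 18020 is a Miller–Rabin witness and 34255 is composite.
Base 34001: x_0 = 34001^17127 mod 34255 = 21081. x_0 ∉ {1, 34254} and s = 1, so 34001 is a Miller–Rabin witness and 34255 is composite.
The smallest witness among the given bases is 18020.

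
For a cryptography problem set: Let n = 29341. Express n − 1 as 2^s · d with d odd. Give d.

Halving: 29340 → 14670 → 7335; 7335 is odd.
So 29340 = 2^2 · 7335.

7335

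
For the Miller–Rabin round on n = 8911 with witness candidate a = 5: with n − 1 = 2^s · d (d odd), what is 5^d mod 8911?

n − 1 = 8910 = 2^1 · 4455, so s = 1 and d = 4455.
Repeated squaring mod 8911: 5^1 ≡ 5, 5^2 ≡ 25, 5^4 ≡ 625, 5^8 ≡ 7452, 5^16 ≡ 7863, 5^32 ≡ 2251, 5^64 ≡ 5553, 5^128 ≡ 3749, 5^256 ≡ 2354, 5^512 ≡ 7585, 5^1024 ≡ 2809, 5^2048 ≡ 4246, 5^4096 ≡ 1563.
4455 = 4096 + 256 + 64 + 32 + 4 + 2 + 1, so 5^4455 ≡ 1563·2354·5553·2251·625·25·5 ≡ 2813 (mod 8911).

2813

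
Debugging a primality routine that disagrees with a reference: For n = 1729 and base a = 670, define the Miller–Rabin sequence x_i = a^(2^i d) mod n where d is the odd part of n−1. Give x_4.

n − 1 = 1728 = 2^6 · 27, so s = 6 and d = 27.
x_0 = 670^27 mod 1729 = 1084.
x_1 = 1084^2 mod 1729 = 1065.
x_2 = 1065^2 mod 1729 = 1.
x_3 = 1^2 mod 1729 = 1.
x_4 = 1^2 mod 1729 = 1.

1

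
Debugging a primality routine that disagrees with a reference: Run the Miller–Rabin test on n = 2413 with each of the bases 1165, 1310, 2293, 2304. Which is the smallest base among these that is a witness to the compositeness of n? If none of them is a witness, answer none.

1310

n − 1 = 2412 = 2^2 · 603, so s = 2 and d = 603.
Base 1165: x_0 = 1165^603 mod 2413 = 1. x_0 = 1, so 1165 is not a witness.
Base 1310: x_0 = 1310^603 mod 2413 = 379. x_0 is neither 1 nor 2412, so continue squaring. x_1 = 379^2 mod 2413 = 1274. Reached i = s−1 = 1 without hitting −1: 1310 is a Miller–Rabin witness and 2413 is composite.
Base 2293: x_0 = 2293^603 mod 2413 = 2127. x_0 is neither 1 nor 2412, so continue squaring. x_1 = 2127^2 mod 2413 = 2167. Reached i = s−1 = 1 without hitting −1: 2293 is a Miller–Rabin witness and 2413 is composite.
Base 2304: x_0 = 2304^603 mod 2413 = 1274. x_0 is neither 1 nor 2412, so continue squaring. x_1 = 1274^2 mod 2413 = 1540. Reached i = s−1 = 1 without hitting −1: 2304 is a Miller–Rabin witness and 2413 is composite.
The smallest witness among the given bases is 1310.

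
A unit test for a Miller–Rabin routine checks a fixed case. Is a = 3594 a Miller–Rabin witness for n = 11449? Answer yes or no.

no

n − 1 = 11448 = 2^3 · 1431, so s = 3 and d = 1431.
x_0 = 3594^1431 mod 11449 = 11448.
x_0 = 11448 ≡ −1, so 3594 is not a witness.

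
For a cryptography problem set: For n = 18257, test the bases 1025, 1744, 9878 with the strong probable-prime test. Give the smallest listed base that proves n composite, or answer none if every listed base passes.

n − 1 = 18256 = 2^4 · 1141, so s = 4 and d = 1141.
Base 1025: x_0 = 1025^1141 mod 18257 = 8507. x_0 is neither 1 nor 18256, so continue squaring. x_1 = 8507^2 mod 18257 = 16558. x_2 = 16558^2 mod 18257 = 1995. x_3 = 1995^2 mod 18257 = 18256. x_3 ≡ −1, so 1025 is not a witness.
Base 1744: x_0 = 1744^1141 mod 18257 = 7545. x_0 is neither 1 nor 18256, so continue squaring. x_1 = 7545^2 mod 18257 = 1699. x_2 = 1699^2 mod 18257 = 1995. x_3 = 1995^2 mod 18257 = 18256. x_3 ≡ −1, so 1744 is not a witness.
Base 9878: x_0 = 9878^1141 mod 18257 = 18256. x_0 = 18256 ≡ −1, so 9878 is not a witness.
No listed base is a witness for 18257.

none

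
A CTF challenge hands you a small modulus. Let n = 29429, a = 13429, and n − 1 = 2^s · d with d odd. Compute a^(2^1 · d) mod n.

29428

n − 1 = 29428 = 2^2 · 7357, so s = 2 and d = 7357.
Repeated squaring mod 29429: 13429^1 ≡ 13429, 13429^2 ≡ 26558, 13429^4 ≡ 2521, 13429^8 ≡ 28206, 13429^16 ≡ 24279, 13429^32 ≡ 6971, 13429^64 ≡ 7562, 13429^128 ≡ 3297, 13429^256 ≡ 10908, 13429^512 ≡ 3017, 13429^1024 ≡ 8728, 13429^2048 ≡ 15732, 13429^4096 ≡ 27363.
7357 = 4096 + 2048 + 1024 + 128 + 32 + 16 + 8 + 4 + 1, so 13429^7357 ≡ 27363·15732·8728·3297·6971·24279·28206·2521·13429 ≡ 23024 (mod 29429).
x_0 = 23024.
x_1 = 23024^2 mod 29429 = 29428.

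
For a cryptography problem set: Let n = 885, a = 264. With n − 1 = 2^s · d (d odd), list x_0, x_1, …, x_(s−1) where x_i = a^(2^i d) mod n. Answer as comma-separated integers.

n − 1 = 884 = 2^2 · 221, so s = 2 and d = 221.
x_0 = 264^221 mod 885 = 84.
x_1 = 84^2 mod 885 = 861.

84, 861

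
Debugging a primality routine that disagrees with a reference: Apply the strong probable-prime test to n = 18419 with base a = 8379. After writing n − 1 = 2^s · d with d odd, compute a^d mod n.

15487

n − 1 = 18418 = 2^1 · 9209, so s = 1 and d = 9209.
Repeated squaring mod 18419: 8379^1 ≡ 8379, 8379^2 ≡ 12832, 8379^4 ≡ 12783, 8379^8 ≡ 10140, 8379^16 ≡ 4742, 8379^32 ≡ 15384, 8379^64 ≡ 1725, 8379^128 ≡ 10166, 8379^256 ≡ 16966, 8379^512 ≡ 11443, 8379^1024 ≡ 1578, 8379^2048 ≡ 3519, 8379^4096 ≡ 5793, 8379^8192 ≡ 17850.
9209 = 8192 + 512 + 256 + 128 + 64 + 32 + 16 + 8 + 1, so 8379^9209 ≡ 17850·11443·16966·10166·1725·15384·4742·10140·8379 ≡ 15487 (mod 18419).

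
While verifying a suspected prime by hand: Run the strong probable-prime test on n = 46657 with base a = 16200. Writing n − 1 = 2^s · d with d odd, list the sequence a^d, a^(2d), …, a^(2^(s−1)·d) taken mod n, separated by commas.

n − 1 = 46656 = 2^6 · 729, so s = 6 and d = 729.
x_0 = 16200^729 mod 46657 = 26967.
x_1 = 26967^2 mod 46657 = 23087.
x_2 = 23087^2 mod 46657 = 1.
x_3 = 1^2 mod 46657 = 1.
x_4 = 1^2 mod 46657 = 1.
x_5 = 1^2 mod 46657 = 1.

26967, 23087, 1, 1, 1, 1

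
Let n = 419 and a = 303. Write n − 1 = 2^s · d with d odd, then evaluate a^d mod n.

n − 1 = 418 = 2^1 · 209, so s = 1 and d = 209.
Repeated squaring mod 419: 303^1 ≡ 303, 303^2 ≡ 48, 303^4 ≡ 209, 303^8 ≡ 105, 303^16 ≡ 131, 303^32 ≡ 401, 303^64 ≡ 324, 303^128 ≡ 226.
209 = 128 + 64 + 16 + 1, so 303^209 ≡ 226·324·131·303 ≡ 418 (mod 419).

418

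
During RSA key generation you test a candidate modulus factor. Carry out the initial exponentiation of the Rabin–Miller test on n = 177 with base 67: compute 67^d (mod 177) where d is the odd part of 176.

n − 1 = 176 = 2^4 · 11, so s = 4 and d = 11.
67^11 mod 177 = 43.

43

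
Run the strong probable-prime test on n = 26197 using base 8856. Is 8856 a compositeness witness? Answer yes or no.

yes

n − 1 = 26196 = 2^2 · 6549, so s = 2 and d = 6549.
x_0 = 8856^6549 mod 26197 = 24105.
x_0 is neither 1 nor 26196, so continue squaring.
x_1 = 24105^2 mod 26197 = 1565.
Reached i = s−1 = 1 without hitting −1: 8856 is a Miller–Rabin witness and 26197 is composite.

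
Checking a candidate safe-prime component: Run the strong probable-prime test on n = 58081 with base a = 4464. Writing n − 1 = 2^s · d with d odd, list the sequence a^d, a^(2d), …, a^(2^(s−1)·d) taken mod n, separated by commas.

n − 1 = 58080 = 2^5 · 1815, so s = 5 and d = 1815.
x_0 = 4464^1815 mod 58081 = 14657.
x_1 = 14657^2 mod 58081 = 44111.
x_2 = 44111^2 mod 58081 = 8740.
x_3 = 8740^2 mod 58081 = 11085.
x_4 = 11085^2 mod 58081 = 35910.

14657, 44111, 8740, 11085, 35910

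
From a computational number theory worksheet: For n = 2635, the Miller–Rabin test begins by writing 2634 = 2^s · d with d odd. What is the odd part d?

Halving: 2634 → 1317; 1317 is odd.
So 2634 = 2^1 · 1317.

1317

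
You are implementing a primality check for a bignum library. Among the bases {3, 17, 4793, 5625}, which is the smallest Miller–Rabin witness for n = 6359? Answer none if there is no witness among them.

n − 1 = 6358 = 2^1 · 3179, so s = 1 and d = 3179.
Base 3: x_0 = 3^3179 mod 6359 = 1. x_0 = 1, so 3 is not a witness.
Base 17: x_0 = 17^3179 mod 6359 = 1. x_0 = 1, so 17 is not a witness.
Base 4793: x_0 = 4793^3179 mod 6359 = 1. x_0 = 1, so 4793 is not a witness.
Base 5625: x_0 = 5625^3179 mod 6359 = 1. x_0 = 1, so 5625 is not a witness.
No listed base is a witness for 6359.

none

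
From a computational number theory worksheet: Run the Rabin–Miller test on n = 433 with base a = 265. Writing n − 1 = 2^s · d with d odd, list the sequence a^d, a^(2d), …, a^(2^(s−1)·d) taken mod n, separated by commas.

n − 1 = 432 = 2^4 · 27, so s = 4 and d = 27.
x_0 = 265^27 mod 433 = 282.
x_1 = 282^2 mod 433 = 285.
x_2 = 285^2 mod 433 = 254.
x_3 = 254^2 mod 433 = 432.

282, 285, 254, 432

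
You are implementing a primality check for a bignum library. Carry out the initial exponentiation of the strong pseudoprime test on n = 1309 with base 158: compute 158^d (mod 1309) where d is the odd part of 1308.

n − 1 = 1308 = 2^2 · 327, so s = 2 and d = 327.
158^327 mod 1309 = 1149.

1149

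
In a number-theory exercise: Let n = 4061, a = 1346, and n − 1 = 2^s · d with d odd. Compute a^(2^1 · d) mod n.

3993

n − 1 = 4060 = 2^2 · 1015, so s = 2 and d = 1015.
By repeated squaring, 1346^1015 ≡ 584 (mod 4061).
x_0 = 584.
x_1 = 584^2 mod 4061 = 3993.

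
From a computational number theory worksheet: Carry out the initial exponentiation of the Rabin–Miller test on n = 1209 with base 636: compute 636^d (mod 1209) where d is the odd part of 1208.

n − 1 = 1208 = 2^3 · 151, so s = 3 and d = 151.
636^151 mod 1209 = 636.

636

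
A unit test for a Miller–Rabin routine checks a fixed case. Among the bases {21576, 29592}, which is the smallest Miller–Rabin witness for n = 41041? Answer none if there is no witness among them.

n − 1 = 41040 = 2^4 · 2565, so s = 4 and d = 2565.
Base 21576: x_0 = 21576^2565 mod 41041 = 1. x_0 = 1, so 21576 is not a witness.
Base 29592: x_0 = 29592^2565 mod 41041 = 41040. x_0 = 41040 ≡ −1, so 29592 is not a witness.
No listed base is a witness for 41041.

none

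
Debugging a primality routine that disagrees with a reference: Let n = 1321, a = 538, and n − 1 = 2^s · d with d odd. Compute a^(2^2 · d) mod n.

1

n − 1 = 1320 = 2^3 · 165, so s = 3 and d = 165.
Repeated squaring mod 1321: 538^1 ≡ 538, 538^2 ≡ 145, 538^4 ≡ 1210, 538^8 ≡ 432, 538^16 ≡ 363, 538^32 ≡ 990, 538^64 ≡ 1239, 538^128 ≡ 119.
165 = 128 + 32 + 4 + 1, so 538^165 ≡ 119·990·1210·538 ≡ 257 (mod 1321).
x_0 = 257.
x_1 = 257^2 mod 1321 = 1320.
x_2 = 1320^2 mod 1321 = 1.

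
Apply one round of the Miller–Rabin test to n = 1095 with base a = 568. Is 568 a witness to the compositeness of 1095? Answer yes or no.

n − 1 = 1094 = 2^1 · 547, so s = 1 and d = 547.
x_0 = 568^547 mod 1095 = 217.
x_0 ∉ {1, 1094} and s = 1, so 568 is a Miller–Rabin witness and 1095 is composite.

yes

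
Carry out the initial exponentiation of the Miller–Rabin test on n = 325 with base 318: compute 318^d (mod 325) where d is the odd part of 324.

n − 1 = 324 = 2^2 · 81, so s = 2 and d = 81.
Repeated squaring mod 325: 318^1 ≡ 318, 318^2 ≡ 49, 318^4 ≡ 126, 318^8 ≡ 276, 318^16 ≡ 126, 318^32 ≡ 276, 318^64 ≡ 126.
81 = 64 + 16 + 1, so 318^81 ≡ 126·126·318 ≡ 18 (mod 325).

18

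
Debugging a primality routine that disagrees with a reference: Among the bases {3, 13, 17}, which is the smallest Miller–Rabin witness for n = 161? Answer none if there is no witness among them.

3

n − 1 = 160 = 2^5 · 5, so s = 5 and d = 5.
Base 3: x_0 = 3^5 mod 161 = 82. x_0 is neither 1 nor 160, so continue squaring. x_1 = 82^2 mod 161 = 123. x_2 = 123^2 mod 161 = 156. x_3 = 156^2 mod 161 = 25. x_4 = 25^2 mod 161 = 142. Reached i = s−1 = 4 without hitting −1: 3 is a Miller–Rabin witness and 161 is composite.
Base 13: x_0 = 13^5 mod 161 = 27. x_0 is neither 1 nor 160, so continue squaring. x_1 = 27^2 mod 161 = 85. x_2 = 85^2 mod 161 = 141. x_3 = 141^2 mod 161 = 78. x_4 = 78^2 mod 161 = 127. Reached i = s−1 = 4 without hitting −1: 13 is a Miller–Rabin witness and 161 is composite.
Base 17: x_0 = 17^5 mod 161 = 159. x_0 is neither 1 nor 160, so continue squaring. x_1 = 159^2 mod 161 = 4. x_2 = 4^2 mod 161 = 16. x_3 = 16^2 mod 161 = 95. x_4 = 95^2 mod 161 = 9. Reached i = s−1 = 4 without hitting −1: 17 is a Miller–Rabin witness and 161 is composite.
The smallest witness among the given bases is 3.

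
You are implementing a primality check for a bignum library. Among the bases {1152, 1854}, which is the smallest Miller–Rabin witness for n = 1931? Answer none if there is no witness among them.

none

n − 1 = 1930 = 2^1 · 965, so s = 1 and d = 965.
Base 1152: x_0 = 1152^965 mod 1931 = 1930. x_0 = 1930 ≡ −1, so 1152 is not a witness.
Base 1854: x_0 = 1854^965 mod 1931 = 1930. x_0 = 1930 ≡ −1, so 1854 is not a witness.
No listed base is a witness for 1931.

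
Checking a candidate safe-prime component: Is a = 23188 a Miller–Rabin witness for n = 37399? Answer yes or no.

yes

n − 1 = 37398 = 2^1 · 18699, so s = 1 and d = 18699.
x_0 = 23188^18699 mod 37399 = 13098.
x_0 ∉ {1, 37398} and s = 1, so 23188 is a Miller–Rabin witness and 37399 is composite.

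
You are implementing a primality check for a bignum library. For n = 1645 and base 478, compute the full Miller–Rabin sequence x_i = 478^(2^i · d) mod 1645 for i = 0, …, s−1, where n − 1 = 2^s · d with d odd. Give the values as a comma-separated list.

n − 1 = 1644 = 2^2 · 411, so s = 2 and d = 411.
x_0 = 478^411 mod 1645 = 827.
x_1 = 827^2 mod 1645 = 1254.

827, 1254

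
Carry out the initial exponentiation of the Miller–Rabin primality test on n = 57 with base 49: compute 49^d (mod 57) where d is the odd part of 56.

n − 1 = 56 = 2^3 · 7, so s = 3 and d = 7.
49^7 mod 57 = 49.

49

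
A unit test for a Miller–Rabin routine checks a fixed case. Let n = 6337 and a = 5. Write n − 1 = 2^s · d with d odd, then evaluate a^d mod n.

5143

n − 1 = 6336 = 2^6 · 99, so s = 6 and d = 99.
Repeated squaring mod 6337: 5^1 ≡ 5, 5^2 ≡ 25, 5^4 ≡ 625, 5^8 ≡ 4068, 5^16 ≡ 2717, 5^32 ≡ 5821, 5^64 ≡ 102.
99 = 64 + 32 + 2 + 1, so 5^99 ≡ 102·5821·25·5 ≡ 5143 (mod 6337).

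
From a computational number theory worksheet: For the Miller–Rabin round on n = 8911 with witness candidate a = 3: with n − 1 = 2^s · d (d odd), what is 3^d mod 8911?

8910

n − 1 = 8910 = 2^1 · 4455, so s = 1 and d = 4455.
3^4455 mod 8911 = 8910.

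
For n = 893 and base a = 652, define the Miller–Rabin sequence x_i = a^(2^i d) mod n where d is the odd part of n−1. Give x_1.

708

n − 1 = 892 = 2^2 · 223, so s = 2 and d = 223.
Repeated squaring mod 893: 652^1 ≡ 652, 652^2 ≡ 36, 652^4 ≡ 403, 652^8 ≡ 776, 652^16 ≡ 294, 652^32 ≡ 708, 652^64 ≡ 291, 652^128 ≡ 739.
223 = 128 + 64 + 16 + 8 + 4 + 2 + 1, so 652^223 ≡ 739·291·294·776·403·36·652 ≡ 693 (mod 893).
x_0 = 693.
x_1 = 693^2 mod 893 = 708.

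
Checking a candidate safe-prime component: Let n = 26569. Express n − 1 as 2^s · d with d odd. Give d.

3321

Halving: 26568 → 13284 → 6642 → 3321; 3321 is odd.
So 26568 = 2^3 · 3321.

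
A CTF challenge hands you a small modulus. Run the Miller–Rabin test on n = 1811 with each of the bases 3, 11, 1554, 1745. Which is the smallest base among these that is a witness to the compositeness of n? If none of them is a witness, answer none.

none

n − 1 = 1810 = 2^1 · 905, so s = 1 and d = 905.
Base 3: x_0 = 3^905 mod 1811 = 1. x_0 = 1, so 3 is not a witness.
Base 11: x_0 = 11^905 mod 1811 = 1. x_0 = 1, so 11 is not a witness.
Base 1554: x_0 = 1554^905 mod 1811 = 1. x_0 = 1, so 1554 is not a witness.
Base 1745: x_0 = 1745^905 mod 1811 = 1. x_0 = 1, so 1745 is not a witness.
No listed base is a witness for 1811.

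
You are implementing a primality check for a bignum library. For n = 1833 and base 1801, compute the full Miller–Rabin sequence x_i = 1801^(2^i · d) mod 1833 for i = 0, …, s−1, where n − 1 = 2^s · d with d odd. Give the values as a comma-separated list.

163, 907, 1465

n − 1 = 1832 = 2^3 · 229, so s = 3 and d = 229.
x_0 = 1801^229 mod 1833 = 163.
x_1 = 163^2 mod 1833 = 907.
x_2 = 907^2 mod 1833 = 1465.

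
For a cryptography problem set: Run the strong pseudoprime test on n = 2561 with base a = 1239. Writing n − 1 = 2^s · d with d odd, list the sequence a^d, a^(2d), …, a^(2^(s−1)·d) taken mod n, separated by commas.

n − 1 = 2560 = 2^9 · 5, so s = 9 and d = 5.
x_0 = 1239^5 mod 2561 = 2246.
x_1 = 2246^2 mod 2561 = 1907.
x_2 = 1907^2 mod 2561 = 29.
x_3 = 29^2 mod 2561 = 841.
x_4 = 841^2 mod 2561 = 445.
x_5 = 445^2 mod 2561 = 828.
x_6 = 828^2 mod 2561 = 1797.
x_7 = 1797^2 mod 2561 = 2349.
x_8 = 2349^2 mod 2561 = 1407.

2246, 1907, 29, 841, 445, 828, 1797, 2349, 1407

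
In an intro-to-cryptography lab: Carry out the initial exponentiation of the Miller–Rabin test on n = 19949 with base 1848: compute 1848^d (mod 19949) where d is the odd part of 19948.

n − 1 = 19948 = 2^2 · 4987, so s = 2 and d = 4987.
1848^4987 mod 19949 = 1.

1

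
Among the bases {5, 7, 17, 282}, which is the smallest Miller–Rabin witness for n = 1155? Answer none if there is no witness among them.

5

n − 1 = 1154 = 2^1 · 577, so s = 1 and d = 577.
Base 5: x_0 = 5^577 mod 1155 = 740. x_0 ∉ {1, 1154} and s = 1, so 5 is a Miller–Rabin witness and 1155 is composite.
Base 7: x_0 = 7^577 mod 1155 = 952. x_0 ∉ {1, 1154} and s = 1, so 7 is a Miller–Rabin witness and 1155 is composite.
Base 17: x_0 = 17^577 mod 1155 = 437. x_0 ∉ {1, 1154} and s = 1, so 17 is a Miller–Rabin witness and 1155 is composite.
Base 282: x_0 = 282^577 mod 1155 = 72. x_0 ∉ {1, 1154} and s = 1, so 282 is a Miller–Rabin witness and 1155 is composite.
The smallest witness among the given bases is 5.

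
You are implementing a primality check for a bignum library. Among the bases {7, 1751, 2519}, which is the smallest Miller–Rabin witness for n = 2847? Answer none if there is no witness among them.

7

n − 1 = 2846 = 2^1 · 1423, so s = 1 and d = 1423.
Base 7: x_0 = 7^1423 mod 2847 = 760. x_0 ∉ {1, 2846} and s = 1, so 7 is a Miller–Rabin witness and 2847 is composite.
Base 1751: x_0 = 1751^1423 mod 2847 = 1751. x_0 ∉ {1, 2846} and s = 1, so 1751 is a Miller–Rabin witness and 2847 is composite.
Base 2519: x_0 = 2519^1423 mod 2847 = 2519. x_0 ∉ {1, 2846} and s = 1, so 2519 is a Miller–Rabin witness and 2847 is composite.
The smallest witness among the given bases is 7.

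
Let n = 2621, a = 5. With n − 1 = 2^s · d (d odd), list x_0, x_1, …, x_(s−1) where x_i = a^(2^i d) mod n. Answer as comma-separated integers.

1, 1

n − 1 = 2620 = 2^2 · 655, so s = 2 and d = 655.
x_0 = 5^655 mod 2621 = 1.
x_1 = 1^2 mod 2621 = 1.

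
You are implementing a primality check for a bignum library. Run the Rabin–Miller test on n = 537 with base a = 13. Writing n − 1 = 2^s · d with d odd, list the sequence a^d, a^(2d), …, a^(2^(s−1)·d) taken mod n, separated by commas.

n − 1 = 536 = 2^3 · 67, so s = 3 and d = 67.
x_0 = 13^67 mod 537 = 415.
x_1 = 415^2 mod 537 = 385.
x_2 = 385^2 mod 537 = 13.

415, 385, 13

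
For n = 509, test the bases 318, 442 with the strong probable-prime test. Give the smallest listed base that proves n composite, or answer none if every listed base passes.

none

n − 1 = 508 = 2^2 · 127, so s = 2 and d = 127.
Base 318: x_0 = 318^127 mod 509 = 208. x_0 is neither 1 nor 508, so continue squaring. x_1 = 208^2 mod 509 = 508. x_1 ≡ −1, so 318 is not a witness.
Base 442: x_0 = 442^127 mod 509 = 508. x_0 = 508 ≡ −1, so 442 is not a witness.
No listed base is a witness for 509.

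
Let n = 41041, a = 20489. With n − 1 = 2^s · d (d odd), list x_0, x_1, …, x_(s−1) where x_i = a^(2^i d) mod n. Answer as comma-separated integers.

n − 1 = 41040 = 2^4 · 2565, so s = 4 and d = 2565.
x_0 = 20489^2565 mod 41041 = 32592.
x_1 = 32592^2 mod 41041 = 15302.
x_2 = 15302^2 mod 41041 = 12299.
x_3 = 12299^2 mod 41041 = 29316.

32592, 15302, 12299, 29316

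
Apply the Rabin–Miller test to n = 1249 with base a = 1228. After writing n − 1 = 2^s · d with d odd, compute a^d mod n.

n − 1 = 1248 = 2^5 · 39, so s = 5 and d = 39.
1228^39 mod 1249 = 355.

355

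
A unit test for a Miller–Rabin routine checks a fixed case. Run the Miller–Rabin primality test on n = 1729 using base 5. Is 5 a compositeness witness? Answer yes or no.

n − 1 = 1728 = 2^6 · 27, so s = 6 and d = 27.
x_0 = 5^27 mod 1729 = 1217.
x_0 is neither 1 nor 1728, so continue squaring.
x_1 = 1217^2 mod 1729 = 1065.
x_2 = 1065^2 mod 1729 = 1.
x_2 = 1 but x_1 ≠ ±1, a nontrivial square root of 1 — 5 is a witness and 1729 is composite.

yes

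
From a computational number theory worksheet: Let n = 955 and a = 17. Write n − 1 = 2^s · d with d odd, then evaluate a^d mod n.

862

n − 1 = 954 = 2^1 · 477, so s = 1 and d = 477.
Repeated squaring mod 955: 17^1 ≡ 17, 17^2 ≡ 289, 17^4 ≡ 436, 17^8 ≡ 51, 17^16 ≡ 691, 17^32 ≡ 936, 17^64 ≡ 361, 17^128 ≡ 441, 17^256 ≡ 616.
477 = 256 + 128 + 64 + 16 + 8 + 4 + 1, so 17^477 ≡ 616·441·361·691·51·436·17 ≡ 862 (mod 955).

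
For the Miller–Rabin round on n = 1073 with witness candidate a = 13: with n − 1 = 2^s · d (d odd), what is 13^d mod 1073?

758

n − 1 = 1072 = 2^4 · 67, so s = 4 and d = 67.
13^67 mod 1073 = 758.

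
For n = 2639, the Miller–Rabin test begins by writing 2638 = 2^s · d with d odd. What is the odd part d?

Halving: 2638 → 1319; 1319 is odd.
So 2638 = 2^1 · 1319.

1319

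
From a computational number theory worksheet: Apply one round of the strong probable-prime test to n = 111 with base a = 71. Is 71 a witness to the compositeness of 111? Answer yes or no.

n − 1 = 110 = 2^1 · 55, so s = 1 and d = 55.
x_0 = 71^55 mod 111 = 71.
x_0 ∉ {1, 110} and s = 1, so 71 is a Miller–Rabin witness and 111 is composite.

yes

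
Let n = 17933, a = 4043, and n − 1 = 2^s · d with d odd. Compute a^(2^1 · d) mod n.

5469

n − 1 = 17932 = 2^2 · 4483, so s = 2 and d = 4483.
By repeated squaring, 4043^4483 ≡ 14721 (mod 17933).
x_0 = 14721.
x_1 = 14721^2 mod 17933 = 5469.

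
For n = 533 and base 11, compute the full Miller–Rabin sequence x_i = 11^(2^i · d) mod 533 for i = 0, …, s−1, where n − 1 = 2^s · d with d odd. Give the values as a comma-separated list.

n − 1 = 532 = 2^2 · 133, so s = 2 and d = 133.
x_0 = 11^133 mod 533 = 89.
x_1 = 89^2 mod 533 = 459.

89, 459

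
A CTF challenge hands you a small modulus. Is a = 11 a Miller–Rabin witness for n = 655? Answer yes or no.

n − 1 = 654 = 2^1 · 327, so s = 1 and d = 327.
x_0 = 11^327 mod 655 = 121.
x_0 ∉ {1, 654} and s = 1, so 11 is a Miller–Rabin witness and 655 is composite.

yes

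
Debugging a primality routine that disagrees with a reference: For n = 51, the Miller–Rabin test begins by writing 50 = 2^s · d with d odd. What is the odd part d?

Halving: 50 → 25; 25 is odd.
So 50 = 2^1 · 25.

25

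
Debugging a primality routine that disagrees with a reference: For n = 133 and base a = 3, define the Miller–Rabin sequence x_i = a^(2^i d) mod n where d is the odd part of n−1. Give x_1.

n − 1 = 132 = 2^2 · 33, so s = 2 and d = 33.
Repeated squaring mod 133: 3^1 ≡ 3, 3^2 ≡ 9, 3^4 ≡ 81, 3^8 ≡ 44, 3^16 ≡ 74, 3^32 ≡ 23.
33 = 32 + 1, so 3^33 ≡ 23·3 ≡ 69 (mod 133).
x_0 = 69.
x_1 = 69^2 mod 133 = 106.

106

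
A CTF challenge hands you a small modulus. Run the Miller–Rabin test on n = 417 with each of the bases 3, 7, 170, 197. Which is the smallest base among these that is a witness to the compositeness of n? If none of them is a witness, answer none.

3

n − 1 = 416 = 2^5 · 13, so s = 5 and d = 13.
Base 3: x_0 = 3^13 mod 417 = 132. x_0 is neither 1 nor 416, so continue squaring. x_1 = 132^2 mod 417 = 327. x_2 = 327^2 mod 417 = 177. x_3 = 177^2 mod 417 = 54. x_4 = 54^2 mod 417 = 414. Reached i = s−1 = 4 without hitting −1: 3 is a Miller–Rabin witness and 417 is composite.
Base 7: x_0 = 7^13 mod 417 = 325. x_0 is neither 1 nor 416, so continue squaring. x_1 = 325^2 mod 417 = 124. x_2 = 124^2 mod 417 = 364. x_3 = 364^2 mod 417 = 307. x_4 = 307^2 mod 417 = 7. Reached i = s−1 = 4 without hitting −1: 7 is a Miller–Rabin witness and 417 is composite.
Base 170: x_0 = 170^13 mod 417 = 122. x_0 is neither 1 nor 416, so continue squaring. x_1 = 122^2 mod 417 = 289. x_2 = 289^2 mod 417 = 121. x_3 = 121^2 mod 417 = 46. x_4 = 46^2 mod 417 = 31. Reached i = s−1 = 4 without hitting −1: 170 is a Miller–Rabin witness and 417 is composite.
Base 197: x_0 = 197^13 mod 417 = 101. x_0 is neither 1 nor 416, so continue squaring. x_1 = 101^2 mod 417 = 193. x_2 = 193^2 mod 417 = 136. x_3 = 136^2 mod 417 = 148. x_4 = 148^2 mod 417 = 220. Reached i = s−1 = 4 without hitting −1: 197 is a Miller–Rabin witness and 417 is composite.
The smallest witness among the given bases is 3.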